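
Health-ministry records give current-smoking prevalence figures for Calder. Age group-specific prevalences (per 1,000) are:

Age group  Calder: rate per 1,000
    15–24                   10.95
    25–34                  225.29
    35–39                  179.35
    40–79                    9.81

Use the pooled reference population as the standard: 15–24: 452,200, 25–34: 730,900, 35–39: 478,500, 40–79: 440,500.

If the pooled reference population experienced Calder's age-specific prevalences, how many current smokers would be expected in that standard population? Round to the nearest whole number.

259756

Expected current smokers = Σ (standard pop × age-specific rate ÷ 1,000)
= 452,200×10.95/1,000 + 730,900×225.29/1,000 + 478,500×179.35/1,000 + 440,500×9.81/1,000
= 4951.59 + 164664.46 + 85818.98 + 4321.31 = 259756.33.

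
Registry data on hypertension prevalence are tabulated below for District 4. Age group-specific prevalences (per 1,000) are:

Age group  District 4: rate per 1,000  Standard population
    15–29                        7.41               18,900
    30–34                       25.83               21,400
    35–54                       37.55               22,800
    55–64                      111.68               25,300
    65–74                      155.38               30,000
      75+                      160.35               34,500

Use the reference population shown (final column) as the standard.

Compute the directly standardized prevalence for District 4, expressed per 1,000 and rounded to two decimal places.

Standard total = 152,900; weights = 0.1236, 0.1400, 0.1491, 0.1655, 0.1962, 0.2256.
Standardized rate: 0.1236×7.41 + 0.1400×25.83 + 0.1491×37.55 + 0.1655×111.68 + 0.1962×155.38 + 0.2256×160.35 = 95.2775 per 1,000.

95.28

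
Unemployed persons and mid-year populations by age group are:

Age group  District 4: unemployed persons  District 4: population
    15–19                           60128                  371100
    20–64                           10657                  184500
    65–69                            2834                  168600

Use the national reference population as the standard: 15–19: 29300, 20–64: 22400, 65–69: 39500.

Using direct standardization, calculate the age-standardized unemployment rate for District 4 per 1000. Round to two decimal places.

Age-specific rates per 1000 for District 4: 162.026, 57.762, 16.809.
Standard total = 91200; weights = 0.3213, 0.2456, 0.4331.
Standardized rate: 0.3213×162.026 + 0.2456×57.762 + 0.4331×16.809 = 73.5218 per 1000.

73.52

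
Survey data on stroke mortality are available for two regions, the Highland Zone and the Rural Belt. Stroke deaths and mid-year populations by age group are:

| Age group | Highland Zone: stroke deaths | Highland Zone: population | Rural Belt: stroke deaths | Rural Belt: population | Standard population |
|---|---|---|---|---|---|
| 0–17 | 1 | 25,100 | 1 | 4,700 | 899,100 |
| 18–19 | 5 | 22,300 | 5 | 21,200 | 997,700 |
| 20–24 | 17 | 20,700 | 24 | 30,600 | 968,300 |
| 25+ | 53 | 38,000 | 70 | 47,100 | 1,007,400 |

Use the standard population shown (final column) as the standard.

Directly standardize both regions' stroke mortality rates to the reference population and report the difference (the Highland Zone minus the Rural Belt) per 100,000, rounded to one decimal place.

Age-specific rates per 100,000 for the Highland Zone: 3.98, 22.42, 82.13, 139.47.
For the Rural Belt: 21.28, 23.58, 78.43, 148.62.
Standard total = 3,872,500; weights = 0.2322, 0.2576, 0.2500, 0.2601.
The Highland Zone: 0.2322×3.98 + 0.2576×22.42 + 0.2500×82.13 + 0.2601×139.47 = 63.5197 per 100,000.
The Rural Belt: 0.2322×21.28 + 0.2576×23.58 + 0.2500×78.43 + 0.2601×148.62 = 69.2899 per 100,000.
Difference = 63.5197 − 69.2899 = -5.7702.

-5.8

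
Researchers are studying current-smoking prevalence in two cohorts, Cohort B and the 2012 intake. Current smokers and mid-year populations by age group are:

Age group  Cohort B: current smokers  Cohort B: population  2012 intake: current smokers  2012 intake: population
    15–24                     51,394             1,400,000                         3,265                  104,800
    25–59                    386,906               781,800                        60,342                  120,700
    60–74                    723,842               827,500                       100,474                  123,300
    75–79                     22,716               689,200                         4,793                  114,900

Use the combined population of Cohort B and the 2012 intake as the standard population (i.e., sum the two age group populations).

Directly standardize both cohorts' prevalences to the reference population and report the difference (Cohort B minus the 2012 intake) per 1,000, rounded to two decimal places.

Age-specific rates per 1,000 for Cohort B: 36.710, 494.891, 874.734, 32.960.
For the 2012 intake: 31.155, 499.934, 814.874, 41.715.
Combined standard total = 4,162,200; weights = 0.3615, 0.2168, 0.2284, 0.1932.
Cohort B: 0.3615×36.710 + 0.2168×494.891 + 0.2284×874.734 + 0.1932×32.960 = 326.7696 per 1,000.
The 2012 intake: 0.3615×31.155 + 0.2168×499.934 + 0.2284×814.874 + 0.1932×41.715 = 313.8717 per 1,000.
Difference = 326.7696 − 313.8717 = 12.8979.

12.90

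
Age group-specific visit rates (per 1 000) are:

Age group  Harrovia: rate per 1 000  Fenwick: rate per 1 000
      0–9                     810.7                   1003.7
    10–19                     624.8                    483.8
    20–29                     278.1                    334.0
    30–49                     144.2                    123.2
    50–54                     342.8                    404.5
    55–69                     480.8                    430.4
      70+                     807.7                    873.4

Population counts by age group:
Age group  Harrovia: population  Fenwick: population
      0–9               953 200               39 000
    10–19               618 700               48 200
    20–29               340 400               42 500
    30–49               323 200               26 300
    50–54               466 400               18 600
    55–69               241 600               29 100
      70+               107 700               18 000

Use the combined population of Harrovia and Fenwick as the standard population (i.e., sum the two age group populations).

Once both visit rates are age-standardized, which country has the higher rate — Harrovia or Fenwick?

Combined standard total = 3 272 900; weights = 0.3032, 0.2038, 0.1170, 0.1068, 0.1482, 0.0827, 0.0384.
Harrovia: 0.3032×810.7 + 0.2038×624.8 + 0.1170×278.1 + 0.1068×144.2 + 0.1482×342.8 + 0.0827×480.8 + 0.0384×807.7 = 542.6003 per 1 000.
Fenwick: 0.3032×1003.7 + 0.2038×483.8 + 0.1170×334.0 + 0.1068×123.2 + 0.1482×404.5 + 0.0827×430.4 + 0.0384×873.4 = 584.1738 per 1 000.
The crude rates (545.24 vs 521.73) would put Harrovia higher, but that reflects its age composition; once standardized to a common age structure, Fenwick has the higher underlying rate.

Fenwick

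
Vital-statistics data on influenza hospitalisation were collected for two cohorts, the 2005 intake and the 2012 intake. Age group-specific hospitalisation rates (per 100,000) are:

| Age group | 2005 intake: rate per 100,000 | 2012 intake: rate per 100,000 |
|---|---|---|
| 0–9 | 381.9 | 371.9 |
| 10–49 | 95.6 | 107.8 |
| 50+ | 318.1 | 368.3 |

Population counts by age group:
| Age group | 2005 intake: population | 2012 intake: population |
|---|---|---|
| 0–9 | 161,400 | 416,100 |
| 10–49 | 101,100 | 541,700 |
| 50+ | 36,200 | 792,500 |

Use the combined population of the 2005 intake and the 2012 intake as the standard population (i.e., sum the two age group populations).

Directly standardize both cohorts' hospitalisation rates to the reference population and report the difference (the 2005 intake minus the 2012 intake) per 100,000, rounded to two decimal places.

-21.31

Combined standard total = 2,049,000; weights = 0.2818, 0.3137, 0.4044.
The 2005 intake: 0.2818×381.9 + 0.3137×95.6 + 0.4044×318.1 = 266.2803 per 100,000.
The 2012 intake: 0.2818×371.9 + 0.3137×107.8 + 0.4044×368.3 = 287.5921 per 100,000.
Difference = 266.2803 − 287.5921 = -21.3118.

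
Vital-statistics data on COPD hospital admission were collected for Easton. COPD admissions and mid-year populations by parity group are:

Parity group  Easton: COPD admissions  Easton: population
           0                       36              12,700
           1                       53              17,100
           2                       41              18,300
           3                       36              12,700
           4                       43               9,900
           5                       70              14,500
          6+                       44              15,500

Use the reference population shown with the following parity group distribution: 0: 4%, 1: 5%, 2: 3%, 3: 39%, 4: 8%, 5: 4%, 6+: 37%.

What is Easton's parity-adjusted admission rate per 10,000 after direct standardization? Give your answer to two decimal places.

30.32

Parity-specific rates per 10,000 for Easton: 28.35, 30.99, 22.40, 28.35, 43.43, 48.28, 28.39.
Standard weights: 0.04, 0.05, 0.03, 0.39, 0.08, 0.04, 0.37.
Standardized rate: 0.0400×28.35 + 0.0500×30.99 + 0.0300×22.40 + 0.3900×28.35 + 0.0800×43.43 + 0.0400×48.28 + 0.3700×28.39 = 30.3198 per 10,000.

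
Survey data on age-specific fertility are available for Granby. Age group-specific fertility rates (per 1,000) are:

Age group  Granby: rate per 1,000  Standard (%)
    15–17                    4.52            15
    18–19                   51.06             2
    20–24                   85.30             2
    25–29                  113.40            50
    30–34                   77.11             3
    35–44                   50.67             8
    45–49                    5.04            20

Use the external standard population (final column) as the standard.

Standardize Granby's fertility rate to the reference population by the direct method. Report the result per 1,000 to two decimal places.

67.48

Standard weights: 0.15, 0.02, 0.02, 0.50, 0.03, 0.08, 0.20.
Standardized rate: 0.1500×4.52 + 0.0200×51.06 + 0.0200×85.30 + 0.5000×113.40 + 0.0300×77.11 + 0.0800×50.67 + 0.2000×5.04 = 67.4801 per 1,000.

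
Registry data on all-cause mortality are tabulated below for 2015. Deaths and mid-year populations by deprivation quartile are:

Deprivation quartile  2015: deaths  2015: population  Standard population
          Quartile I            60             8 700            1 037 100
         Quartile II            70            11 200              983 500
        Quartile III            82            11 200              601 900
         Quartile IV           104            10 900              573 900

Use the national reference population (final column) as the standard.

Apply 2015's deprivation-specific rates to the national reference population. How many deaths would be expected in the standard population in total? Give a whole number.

Deprivation-specific rates per 100 000 for 2015: 689.66, 625.00, 732.14, 954.13.
Expected deaths = Σ (standard pop × deprivation-specific rate ÷ 100 000)
= 1 037 100×689.66/100 000 + 983 500×625.00/100 000 + 601 900×732.14/100 000 + 573 900×954.13/100 000
= 7152.41 + 6146.88 + 4406.77 + 5475.74 = 23181.80.

23182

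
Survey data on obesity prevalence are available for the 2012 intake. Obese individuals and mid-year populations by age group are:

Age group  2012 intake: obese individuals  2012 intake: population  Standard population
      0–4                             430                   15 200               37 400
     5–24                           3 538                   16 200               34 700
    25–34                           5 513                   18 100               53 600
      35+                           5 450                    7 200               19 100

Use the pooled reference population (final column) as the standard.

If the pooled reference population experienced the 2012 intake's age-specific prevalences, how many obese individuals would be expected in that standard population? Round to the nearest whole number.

Age-specific rates per 1 000 for the 2012 intake: 28.289, 218.395, 304.586, 756.944.
Expected obese individuals = Σ (standard pop × age-specific rate ÷ 1 000)
= 37 400×28.289/1 000 + 34 700×218.395/1 000 + 53 600×304.586/1 000 + 19 100×756.944/1 000
= 1058.03 + 7578.31 + 16325.79 + 14457.64 = 39419.76.

39420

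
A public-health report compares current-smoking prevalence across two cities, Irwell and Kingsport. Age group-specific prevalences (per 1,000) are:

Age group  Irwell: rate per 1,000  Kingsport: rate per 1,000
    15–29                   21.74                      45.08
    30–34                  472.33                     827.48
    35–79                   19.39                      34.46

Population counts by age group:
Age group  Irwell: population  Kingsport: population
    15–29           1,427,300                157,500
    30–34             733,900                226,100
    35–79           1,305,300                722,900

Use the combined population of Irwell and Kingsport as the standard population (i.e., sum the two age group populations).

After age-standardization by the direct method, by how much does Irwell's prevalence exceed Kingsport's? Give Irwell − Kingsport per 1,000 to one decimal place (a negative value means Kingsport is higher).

Combined standard total = 4,573,000; weights = 0.3466, 0.2099, 0.4435.
Irwell: 0.3466×21.74 + 0.2099×472.33 + 0.4435×19.39 = 115.2891 per 1,000.
Kingsport: 0.3466×45.08 + 0.2099×827.48 + 0.4435×34.46 = 204.6174 per 1,000.
Difference = 115.2891 − 204.6174 = -89.3283.

-89.3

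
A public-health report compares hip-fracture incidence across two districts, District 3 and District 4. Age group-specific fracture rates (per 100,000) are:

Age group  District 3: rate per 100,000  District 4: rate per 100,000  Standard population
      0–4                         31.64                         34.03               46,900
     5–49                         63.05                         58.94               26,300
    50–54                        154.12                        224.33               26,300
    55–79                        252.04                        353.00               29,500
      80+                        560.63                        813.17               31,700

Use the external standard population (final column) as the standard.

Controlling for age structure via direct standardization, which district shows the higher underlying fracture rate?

District 4

Standard total = 160,700; weights = 0.2918, 0.1637, 0.1637, 0.1836, 0.1973.
District 3: 0.2918×31.64 + 0.1637×63.05 + 0.1637×154.12 + 0.1836×252.04 + 0.1973×560.63 = 201.6343 per 100,000.
District 4: 0.2918×34.03 + 0.1637×58.94 + 0.1637×224.33 + 0.1836×353.00 + 0.1973×813.17 = 281.4997 per 100,000.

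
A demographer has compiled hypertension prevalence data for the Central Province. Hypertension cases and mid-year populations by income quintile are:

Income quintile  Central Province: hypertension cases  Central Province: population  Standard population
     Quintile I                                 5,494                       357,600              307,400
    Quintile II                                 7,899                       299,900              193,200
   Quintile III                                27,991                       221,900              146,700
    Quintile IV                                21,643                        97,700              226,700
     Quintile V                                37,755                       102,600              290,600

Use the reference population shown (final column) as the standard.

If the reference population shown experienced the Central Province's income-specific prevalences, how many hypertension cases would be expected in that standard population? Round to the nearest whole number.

185472

Income-specific rates per 1,000 for the Central Province: 15.364, 26.339, 126.142, 221.525, 367.982.
Expected hypertension cases = Σ (standard pop × income-specific rate ÷ 1,000)
= 307,400×15.364/1,000 + 193,200×26.339/1,000 + 146,700×126.142/1,000 + 226,700×221.525/1,000 + 290,600×367.982/1,000
= 4722.75 + 5088.65 + 18505.09 + 50219.73 + 106935.70 = 185471.93.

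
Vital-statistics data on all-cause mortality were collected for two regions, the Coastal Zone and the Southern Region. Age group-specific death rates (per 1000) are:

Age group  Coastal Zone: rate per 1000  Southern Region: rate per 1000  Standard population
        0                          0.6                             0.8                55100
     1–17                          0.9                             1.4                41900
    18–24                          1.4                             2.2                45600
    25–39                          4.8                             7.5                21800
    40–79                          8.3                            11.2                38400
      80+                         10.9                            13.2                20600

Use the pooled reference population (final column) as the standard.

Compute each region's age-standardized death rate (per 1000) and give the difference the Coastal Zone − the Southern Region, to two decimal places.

-1.28

Standard total = 223400; weights = 0.2466, 0.1876, 0.2041, 0.0976, 0.1719, 0.0922.
The Coastal Zone: 0.2466×0.6 + 0.1876×0.9 + 0.2041×1.4 + 0.0976×4.8 + 0.1719×8.3 + 0.0922×10.9 = 3.5027 per 1000.
The Southern Region: 0.2466×0.8 + 0.1876×1.4 + 0.2041×2.2 + 0.0976×7.5 + 0.1719×11.2 + 0.0922×13.2 = 4.7832 per 1000.
Difference = 3.5027 − 4.7832 = -1.2804.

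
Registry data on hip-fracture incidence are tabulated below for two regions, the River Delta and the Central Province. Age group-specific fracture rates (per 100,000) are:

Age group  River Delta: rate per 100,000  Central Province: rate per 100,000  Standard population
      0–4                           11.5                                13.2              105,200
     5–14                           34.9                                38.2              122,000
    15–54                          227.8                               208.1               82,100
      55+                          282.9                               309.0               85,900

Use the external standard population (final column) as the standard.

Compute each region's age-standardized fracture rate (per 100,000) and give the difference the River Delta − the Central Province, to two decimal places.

-3.05

Standard total = 395,200; weights = 0.2662, 0.3087, 0.2077, 0.2174.
The River Delta: 0.2662×11.5 + 0.3087×34.9 + 0.2077×227.8 + 0.2174×282.9 = 122.6495 per 100,000.
The Central Province: 0.2662×13.2 + 0.3087×38.2 + 0.2077×208.1 + 0.2174×309.0 = 125.7013 per 100,000.
Difference = 122.6495 − 125.7013 = -3.0518.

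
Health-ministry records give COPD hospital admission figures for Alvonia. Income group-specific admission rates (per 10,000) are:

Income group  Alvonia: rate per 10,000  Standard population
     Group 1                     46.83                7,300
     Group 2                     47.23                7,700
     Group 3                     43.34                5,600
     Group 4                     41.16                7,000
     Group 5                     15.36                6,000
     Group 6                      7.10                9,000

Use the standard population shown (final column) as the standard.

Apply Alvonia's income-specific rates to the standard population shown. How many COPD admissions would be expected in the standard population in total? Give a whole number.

Expected COPD admissions = Σ (standard pop × income-specific rate ÷ 10,000)
= 7,300×46.83/10,000 + 7,700×47.23/10,000 + 5,600×43.34/10,000 + 7,000×41.16/10,000 + 6,000×15.36/10,000 + 9,000×7.10/10,000
= 34.19 + 36.37 + 24.27 + 28.81 + 9.22 + 6.39 = 139.24.

139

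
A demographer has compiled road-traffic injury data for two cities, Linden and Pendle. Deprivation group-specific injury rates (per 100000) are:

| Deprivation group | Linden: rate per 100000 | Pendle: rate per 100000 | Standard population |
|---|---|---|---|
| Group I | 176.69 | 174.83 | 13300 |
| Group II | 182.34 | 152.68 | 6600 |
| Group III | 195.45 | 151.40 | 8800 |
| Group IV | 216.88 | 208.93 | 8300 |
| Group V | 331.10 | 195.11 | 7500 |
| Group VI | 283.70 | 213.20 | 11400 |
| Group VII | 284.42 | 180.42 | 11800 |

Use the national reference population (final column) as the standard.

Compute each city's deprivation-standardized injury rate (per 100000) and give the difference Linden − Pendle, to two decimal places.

55.02

Standard total = 67700; weights = 0.1965, 0.0975, 0.1300, 0.1226, 0.1108, 0.1684, 0.1743.
Linden: 0.1965×176.69 + 0.0975×182.34 + 0.1300×195.45 + 0.1226×216.88 + 0.1108×331.10 + 0.1684×283.70 + 0.1743×284.42 = 238.5092 per 100000.
Pendle: 0.1965×174.83 + 0.0975×152.68 + 0.1300×151.40 + 0.1226×208.93 + 0.1108×195.11 + 0.1684×213.20 + 0.1743×180.42 = 183.4878 per 100000.
Difference = 238.5092 − 183.4878 = 55.0213.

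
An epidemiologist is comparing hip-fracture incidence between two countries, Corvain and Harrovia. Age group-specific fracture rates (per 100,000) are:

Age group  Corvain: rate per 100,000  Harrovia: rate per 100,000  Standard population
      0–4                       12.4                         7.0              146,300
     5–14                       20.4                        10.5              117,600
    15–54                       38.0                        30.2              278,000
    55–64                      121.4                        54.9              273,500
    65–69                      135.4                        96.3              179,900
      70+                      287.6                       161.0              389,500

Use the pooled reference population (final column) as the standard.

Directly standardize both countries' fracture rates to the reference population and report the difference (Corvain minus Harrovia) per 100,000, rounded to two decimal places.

56.80

Standard total = 1,384,800; weights = 0.1056, 0.0849, 0.2008, 0.1975, 0.1299, 0.2813.
Corvain: 0.1056×12.4 + 0.0849×20.4 + 0.2008×38.0 + 0.1975×121.4 + 0.1299×135.4 + 0.2813×287.6 = 133.1302 per 100,000.
Harrovia: 0.1056×7.0 + 0.0849×10.5 + 0.2008×30.2 + 0.1975×54.9 + 0.1299×96.3 + 0.2813×161.0 = 76.3313 per 100,000.
Difference = 133.1302 − 76.3313 = 56.7990.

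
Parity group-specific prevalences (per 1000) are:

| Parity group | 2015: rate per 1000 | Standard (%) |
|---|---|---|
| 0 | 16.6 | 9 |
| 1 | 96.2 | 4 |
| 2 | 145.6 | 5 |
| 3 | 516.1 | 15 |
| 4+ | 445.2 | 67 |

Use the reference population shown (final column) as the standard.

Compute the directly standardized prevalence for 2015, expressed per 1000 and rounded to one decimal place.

Standard weights: 0.09, 0.04, 0.05, 0.15, 0.67.
Standardized rate: 0.0900×16.6 + 0.0400×96.2 + 0.0500×145.6 + 0.1500×516.1 + 0.6700×445.2 = 388.3210 per 1000.

388.3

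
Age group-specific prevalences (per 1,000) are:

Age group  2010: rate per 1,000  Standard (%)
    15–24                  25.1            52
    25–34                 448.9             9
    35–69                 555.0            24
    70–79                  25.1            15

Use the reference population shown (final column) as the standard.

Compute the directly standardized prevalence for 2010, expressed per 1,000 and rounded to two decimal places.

190.42

Standard weights: 0.52, 0.09, 0.24, 0.15.
Standardized rate: 0.5200×25.1 + 0.0900×448.9 + 0.2400×555.0 + 0.1500×25.1 = 190.4180 per 1,000.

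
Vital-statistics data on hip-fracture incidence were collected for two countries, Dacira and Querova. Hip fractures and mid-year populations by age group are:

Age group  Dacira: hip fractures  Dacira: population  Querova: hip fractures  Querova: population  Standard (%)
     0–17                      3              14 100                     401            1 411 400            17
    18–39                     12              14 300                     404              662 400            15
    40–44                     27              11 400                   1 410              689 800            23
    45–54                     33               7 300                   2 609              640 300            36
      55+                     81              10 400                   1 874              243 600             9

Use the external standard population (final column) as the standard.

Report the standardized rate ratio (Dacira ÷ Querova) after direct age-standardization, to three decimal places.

Age-specific rates per 100 000 for Dacira: 21.28, 83.92, 236.84, 452.05, 778.85.
For Querova: 28.41, 60.99, 204.41, 407.47, 769.29.
Standard weights: 0.17, 0.15, 0.23, 0.36, 0.09.
Dacira: 0.1700×21.28 + 0.1500×83.92 + 0.2300×236.84 + 0.3600×452.05 + 0.0900×778.85 = 303.5140 per 100 000.
Querova: 0.1700×28.41 + 0.1500×60.99 + 0.2300×204.41 + 0.3600×407.47 + 0.0900×769.29 = 276.9161 per 100 000.
Ratio = 303.5140 ÷ 276.9161 = 1.09605.

1.096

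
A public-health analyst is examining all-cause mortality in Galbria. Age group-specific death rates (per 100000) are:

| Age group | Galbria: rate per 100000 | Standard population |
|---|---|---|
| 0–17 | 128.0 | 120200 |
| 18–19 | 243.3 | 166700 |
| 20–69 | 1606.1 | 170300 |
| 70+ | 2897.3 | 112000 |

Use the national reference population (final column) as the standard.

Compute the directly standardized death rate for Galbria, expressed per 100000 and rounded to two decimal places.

1148.91

Standard total = 569200; weights = 0.2112, 0.2929, 0.2992, 0.1968.
Standardized rate: 0.2112×128.0 + 0.2929×243.3 + 0.2992×1606.1 + 0.1968×2897.3 = 1148.9110 per 100000.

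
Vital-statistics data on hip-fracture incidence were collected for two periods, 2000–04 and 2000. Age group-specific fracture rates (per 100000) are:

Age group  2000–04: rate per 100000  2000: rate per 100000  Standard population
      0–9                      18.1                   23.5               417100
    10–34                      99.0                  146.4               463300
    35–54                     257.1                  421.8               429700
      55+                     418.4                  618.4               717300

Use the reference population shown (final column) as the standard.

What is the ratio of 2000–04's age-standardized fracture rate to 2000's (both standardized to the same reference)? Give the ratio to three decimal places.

Standard total = 2027400; weights = 0.2057, 0.2285, 0.2119, 0.3538.
2000–04: 0.2057×18.1 + 0.2285×99.0 + 0.2119×257.1 + 0.3538×418.4 = 228.8697 per 100000.
2000: 0.2057×23.5 + 0.2285×146.4 + 0.2119×421.8 + 0.3538×618.4 = 346.4806 per 100000.
Ratio = 228.8697 ÷ 346.4806 = 0.66056.

0.661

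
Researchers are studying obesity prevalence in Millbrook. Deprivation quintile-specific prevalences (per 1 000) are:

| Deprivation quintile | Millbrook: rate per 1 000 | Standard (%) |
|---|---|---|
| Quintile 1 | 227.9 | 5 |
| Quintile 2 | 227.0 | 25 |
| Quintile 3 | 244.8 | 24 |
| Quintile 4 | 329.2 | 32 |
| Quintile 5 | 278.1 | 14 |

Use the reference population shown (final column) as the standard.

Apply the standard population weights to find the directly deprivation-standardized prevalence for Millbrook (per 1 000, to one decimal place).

271.2

Standard weights: 0.05, 0.25, 0.24, 0.32, 0.14.
Standardized rate: 0.0500×227.9 + 0.2500×227.0 + 0.2400×244.8 + 0.3200×329.2 + 0.1400×278.1 = 271.1750 per 1 000.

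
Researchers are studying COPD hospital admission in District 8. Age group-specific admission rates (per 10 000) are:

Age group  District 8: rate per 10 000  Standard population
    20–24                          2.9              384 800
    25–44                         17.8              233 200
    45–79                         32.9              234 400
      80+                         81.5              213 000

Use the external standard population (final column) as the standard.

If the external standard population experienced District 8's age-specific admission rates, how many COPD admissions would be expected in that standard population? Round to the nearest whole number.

3034

Expected COPD admissions = Σ (standard pop × age-specific rate ÷ 10 000)
= 384 800×2.9/10 000 + 233 200×17.8/10 000 + 234 400×32.9/10 000 + 213 000×81.5/10 000
= 111.59 + 415.10 + 771.18 + 1735.95 = 3033.81.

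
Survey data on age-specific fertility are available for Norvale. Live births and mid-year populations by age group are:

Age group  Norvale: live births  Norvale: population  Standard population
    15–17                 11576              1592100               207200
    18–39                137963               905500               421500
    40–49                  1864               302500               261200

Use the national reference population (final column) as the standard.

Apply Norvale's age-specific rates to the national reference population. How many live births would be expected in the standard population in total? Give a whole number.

Age-specific rates per 1000 for Norvale: 7.271, 152.361, 6.162.
Expected live births = Σ (standard pop × age-specific rate ÷ 1000)
= 207200×7.271/1000 + 421500×152.361/1000 + 261200×6.162/1000
= 1506.53 + 64220.21 + 1609.51 = 67336.26.

67336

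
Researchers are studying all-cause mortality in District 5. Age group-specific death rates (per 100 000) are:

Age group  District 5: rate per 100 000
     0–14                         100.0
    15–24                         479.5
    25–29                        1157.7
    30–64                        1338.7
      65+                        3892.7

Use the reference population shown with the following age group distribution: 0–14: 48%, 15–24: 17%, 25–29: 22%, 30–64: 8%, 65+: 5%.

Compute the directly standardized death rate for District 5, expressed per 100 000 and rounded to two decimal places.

Standard weights: 0.48, 0.17, 0.22, 0.08, 0.05.
Standardized rate: 0.4800×100.0 + 0.1700×479.5 + 0.2200×1157.7 + 0.0800×1338.7 + 0.0500×3892.7 = 685.9400 per 100 000.

685.94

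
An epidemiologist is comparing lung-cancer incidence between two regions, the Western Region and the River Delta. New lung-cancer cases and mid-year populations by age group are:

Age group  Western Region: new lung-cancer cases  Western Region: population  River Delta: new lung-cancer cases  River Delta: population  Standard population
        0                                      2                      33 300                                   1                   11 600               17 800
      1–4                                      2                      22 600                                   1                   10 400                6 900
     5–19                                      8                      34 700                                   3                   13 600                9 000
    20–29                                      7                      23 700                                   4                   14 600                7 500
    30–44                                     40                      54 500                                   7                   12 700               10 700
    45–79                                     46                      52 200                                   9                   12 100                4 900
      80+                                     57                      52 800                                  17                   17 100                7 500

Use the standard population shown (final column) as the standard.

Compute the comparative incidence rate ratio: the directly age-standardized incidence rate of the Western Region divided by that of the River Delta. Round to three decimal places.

1.129

Age-specific rates per 100 000 for the Western Region: 6.01, 8.85, 23.05, 29.54, 73.39, 88.12, 107.95.
For the River Delta: 8.62, 9.62, 22.06, 27.40, 55.12, 74.38, 99.42.
Standard total = 64 300; weights = 0.2768, 0.1073, 0.1400, 0.1166, 0.1664, 0.0762, 0.1166.
The Western Region: 0.2768×6.01 + 0.1073×8.85 + 0.1400×23.05 + 0.1166×29.54 + 0.1664×73.39 + 0.0762×88.12 + 0.1166×107.95 = 40.8050 per 100 000.
The River Delta: 0.2768×8.62 + 0.1073×9.62 + 0.1400×22.06 + 0.1166×27.40 + 0.1664×55.12 + 0.0762×74.38 + 0.1166×99.42 = 36.1375 per 100 000.
Ratio = 40.8050 ÷ 36.1375 = 1.12916.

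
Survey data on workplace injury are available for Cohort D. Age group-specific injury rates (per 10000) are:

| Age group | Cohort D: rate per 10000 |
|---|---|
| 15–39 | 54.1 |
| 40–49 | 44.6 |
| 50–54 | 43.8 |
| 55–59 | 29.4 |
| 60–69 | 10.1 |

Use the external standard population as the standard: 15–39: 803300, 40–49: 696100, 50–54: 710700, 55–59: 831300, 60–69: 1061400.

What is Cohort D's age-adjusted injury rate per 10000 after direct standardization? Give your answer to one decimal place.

34.3

Standard total = 4102800; weights = 0.1958, 0.1697, 0.1732, 0.2026, 0.2587.
Standardized rate: 0.1958×54.1 + 0.1697×44.6 + 0.1732×43.8 + 0.2026×29.4 + 0.2587×10.1 = 34.3165 per 10000.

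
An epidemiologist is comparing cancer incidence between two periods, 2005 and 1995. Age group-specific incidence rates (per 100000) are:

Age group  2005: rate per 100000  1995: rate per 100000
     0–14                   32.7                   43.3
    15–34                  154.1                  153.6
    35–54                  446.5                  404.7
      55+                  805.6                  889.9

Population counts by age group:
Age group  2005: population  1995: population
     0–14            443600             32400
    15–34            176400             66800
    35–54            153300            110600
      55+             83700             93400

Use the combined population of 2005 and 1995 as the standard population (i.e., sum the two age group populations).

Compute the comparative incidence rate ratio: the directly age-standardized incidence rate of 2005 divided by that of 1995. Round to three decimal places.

Combined standard total = 1160200; weights = 0.4103, 0.2096, 0.2275, 0.1526.
2005: 0.4103×32.7 + 0.2096×154.1 + 0.2275×446.5 + 0.1526×805.6 = 270.2512 per 100000.
1995: 0.4103×43.3 + 0.2096×153.6 + 0.2275×404.7 + 0.1526×889.9 = 277.8555 per 100000.
Ratio = 270.2512 ÷ 277.8555 = 0.97263.

0.973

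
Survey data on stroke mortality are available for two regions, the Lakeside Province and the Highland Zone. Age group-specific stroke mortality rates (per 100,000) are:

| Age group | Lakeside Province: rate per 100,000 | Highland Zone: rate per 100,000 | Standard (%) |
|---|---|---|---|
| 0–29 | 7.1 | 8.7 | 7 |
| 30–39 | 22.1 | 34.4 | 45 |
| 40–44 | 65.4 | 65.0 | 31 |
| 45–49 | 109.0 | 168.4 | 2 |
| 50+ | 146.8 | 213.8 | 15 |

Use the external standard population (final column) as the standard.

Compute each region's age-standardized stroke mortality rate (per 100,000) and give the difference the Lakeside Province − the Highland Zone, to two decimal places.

Standard weights: 0.07, 0.45, 0.31, 0.02, 0.15.
The Lakeside Province: 0.0700×7.1 + 0.4500×22.1 + 0.3100×65.4 + 0.0200×109.0 + 0.1500×146.8 = 54.9160 per 100,000.
The Highland Zone: 0.0700×8.7 + 0.4500×34.4 + 0.3100×65.0 + 0.0200×168.4 + 0.1500×213.8 = 71.6770 per 100,000.
Difference = 54.9160 − 71.6770 = -16.7610.

-16.76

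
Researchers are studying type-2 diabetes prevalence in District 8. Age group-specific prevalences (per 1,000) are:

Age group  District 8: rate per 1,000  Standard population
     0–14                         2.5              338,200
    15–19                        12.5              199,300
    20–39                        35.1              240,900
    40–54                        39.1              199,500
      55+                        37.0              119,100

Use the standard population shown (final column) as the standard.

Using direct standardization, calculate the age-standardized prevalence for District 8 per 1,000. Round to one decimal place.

Standard total = 1,097,000; weights = 0.3083, 0.1817, 0.2196, 0.1819, 0.1086.
Standardized rate: 0.3083×2.5 + 0.1817×12.5 + 0.2196×35.1 + 0.1819×39.1 + 0.1086×37.0 = 21.8774 per 1,000.

21.9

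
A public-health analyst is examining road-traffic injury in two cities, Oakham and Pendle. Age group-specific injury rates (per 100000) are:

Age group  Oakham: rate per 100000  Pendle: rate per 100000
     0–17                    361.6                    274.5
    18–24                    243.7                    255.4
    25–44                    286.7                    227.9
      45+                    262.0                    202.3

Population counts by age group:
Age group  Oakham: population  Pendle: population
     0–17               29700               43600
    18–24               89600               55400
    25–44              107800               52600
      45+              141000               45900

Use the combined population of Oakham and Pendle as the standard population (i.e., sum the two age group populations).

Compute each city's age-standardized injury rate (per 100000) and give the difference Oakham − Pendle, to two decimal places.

44.69

Combined standard total = 565600; weights = 0.1296, 0.2564, 0.2836, 0.3304.
Oakham: 0.1296×361.6 + 0.2564×243.7 + 0.2836×286.7 + 0.3304×262.0 = 277.2211 per 100000.
Pendle: 0.1296×274.5 + 0.2564×255.4 + 0.2836×227.9 + 0.3304×202.3 = 232.5298 per 100000.
Difference = 277.2211 − 232.5298 = 44.6913.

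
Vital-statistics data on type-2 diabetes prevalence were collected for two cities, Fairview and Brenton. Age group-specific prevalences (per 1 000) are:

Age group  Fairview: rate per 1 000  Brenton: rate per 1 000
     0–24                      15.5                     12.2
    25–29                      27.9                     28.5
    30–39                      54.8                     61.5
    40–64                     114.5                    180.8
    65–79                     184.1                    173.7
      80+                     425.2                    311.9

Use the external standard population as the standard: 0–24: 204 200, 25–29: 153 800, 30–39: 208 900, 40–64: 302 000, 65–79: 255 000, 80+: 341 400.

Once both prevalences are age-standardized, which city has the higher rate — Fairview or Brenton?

Standard total = 1 465 300; weights = 0.1394, 0.1050, 0.1426, 0.2061, 0.1740, 0.2330.
Fairview: 0.1394×15.5 + 0.1050×27.9 + 0.1426×54.8 + 0.2061×114.5 + 0.1740×184.1 + 0.2330×425.2 = 167.6050 per 1 000.
Brenton: 0.1394×12.2 + 0.1050×28.5 + 0.1426×61.5 + 0.2061×180.8 + 0.1740×173.7 + 0.2330×311.9 = 153.6202 per 1 000.

Fairview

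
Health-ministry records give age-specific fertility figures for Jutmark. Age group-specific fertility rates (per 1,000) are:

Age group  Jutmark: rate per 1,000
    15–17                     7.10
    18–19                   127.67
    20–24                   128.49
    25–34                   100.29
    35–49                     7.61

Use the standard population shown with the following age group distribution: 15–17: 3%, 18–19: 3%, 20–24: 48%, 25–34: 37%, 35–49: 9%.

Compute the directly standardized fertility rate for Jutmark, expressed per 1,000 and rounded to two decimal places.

Standard weights: 0.03, 0.03, 0.48, 0.37, 0.09.
Standardized rate: 0.0300×7.10 + 0.0300×127.67 + 0.4800×128.49 + 0.3700×100.29 + 0.0900×7.61 = 103.5105 per 1,000.

103.51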